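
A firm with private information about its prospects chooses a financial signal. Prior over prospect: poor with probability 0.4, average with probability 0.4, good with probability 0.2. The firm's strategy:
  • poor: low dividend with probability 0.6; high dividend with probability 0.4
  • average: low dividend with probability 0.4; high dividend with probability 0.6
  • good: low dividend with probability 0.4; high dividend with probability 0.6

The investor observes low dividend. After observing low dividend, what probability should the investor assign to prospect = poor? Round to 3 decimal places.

P(low dividend) = 0.4·0.6 + 0.4·0.4 + 0.2·0.4 = 0.48
P(poor | low dividend) = (0.4·0.6) / 0.48 = 0.24 / 0.48 = 0.5

0.500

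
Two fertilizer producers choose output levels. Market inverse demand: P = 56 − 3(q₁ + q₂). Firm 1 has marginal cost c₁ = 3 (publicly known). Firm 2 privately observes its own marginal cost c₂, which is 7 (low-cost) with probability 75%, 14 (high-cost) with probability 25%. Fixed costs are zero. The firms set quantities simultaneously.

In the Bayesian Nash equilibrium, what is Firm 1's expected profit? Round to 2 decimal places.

Each type of Firm 2 best-responds to q₁; Firm 1 best-responds to the expected q₂ over Firm 2's types.
Firm 2 with cost c maximizes (56 − 3(q₁+q₂) − c)·q₂, giving q₂(c) = (56 − c − 3q₁)/6.
E[c₂] = 0.75·7 + 0.25·14 = 8.75
Firm 1's FOC against E[q₂] yields q₁ = (56 − 2·3 + E[c₂])/9 = (56 − 6 + 8.75)/9 = 6.52778.
E[P] = 56 − 3·(q₁ + E[q₂]) = 22.5833; Firm 1's expected profit = (E[P] − 3)·q₁ = (22.5833 − 3)·6.52778 = 127.836.

127.84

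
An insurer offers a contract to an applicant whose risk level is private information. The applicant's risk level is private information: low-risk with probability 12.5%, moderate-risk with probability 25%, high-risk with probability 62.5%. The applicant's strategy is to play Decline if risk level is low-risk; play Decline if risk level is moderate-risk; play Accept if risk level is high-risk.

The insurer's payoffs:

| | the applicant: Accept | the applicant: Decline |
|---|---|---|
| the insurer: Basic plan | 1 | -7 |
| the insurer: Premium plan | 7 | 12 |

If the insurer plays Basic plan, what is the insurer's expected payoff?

-2

E[Basic plan] = 0.125·(-7) + 0.25·(-7) + 0.625·1 = (-0.875) + (-1.75) + 0.625 = -2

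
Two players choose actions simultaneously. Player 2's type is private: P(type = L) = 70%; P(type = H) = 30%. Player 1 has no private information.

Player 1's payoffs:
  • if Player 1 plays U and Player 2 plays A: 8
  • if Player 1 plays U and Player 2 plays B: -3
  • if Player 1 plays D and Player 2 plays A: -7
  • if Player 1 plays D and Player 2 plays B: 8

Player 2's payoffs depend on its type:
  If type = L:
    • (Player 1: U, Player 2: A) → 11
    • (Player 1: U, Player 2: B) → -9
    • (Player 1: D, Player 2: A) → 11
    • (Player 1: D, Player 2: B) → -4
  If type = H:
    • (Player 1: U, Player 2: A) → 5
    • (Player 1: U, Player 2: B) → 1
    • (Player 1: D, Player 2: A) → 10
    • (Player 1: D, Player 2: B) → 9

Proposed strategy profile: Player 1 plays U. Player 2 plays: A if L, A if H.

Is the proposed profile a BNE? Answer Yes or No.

A profile is a BNE iff every type of every player is best-responding given beliefs about the other side.
Player 1 plays U: E[U] = 0.7·(8) + 0.3·(8) = 8; E[D] = -7. Best-responding. ✓
Player 2 (type L), facing U: A gives 11, B gives -9. Proposed A is best. ✓
Player 2 (type H), facing U: A gives 5, B gives 1. Proposed A is best. ✓

Yes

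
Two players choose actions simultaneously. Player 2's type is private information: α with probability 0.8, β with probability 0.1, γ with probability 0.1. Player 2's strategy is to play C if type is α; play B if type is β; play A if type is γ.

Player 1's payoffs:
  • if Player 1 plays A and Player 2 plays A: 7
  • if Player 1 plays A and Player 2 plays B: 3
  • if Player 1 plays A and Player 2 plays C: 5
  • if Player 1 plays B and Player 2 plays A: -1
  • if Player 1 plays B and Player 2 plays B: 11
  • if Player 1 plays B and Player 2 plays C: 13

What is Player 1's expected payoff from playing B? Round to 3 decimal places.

11.400

E[B] = 0.8·13 + 0.1·11 + 0.1·(-1) = 10.4 + 1.1 + (-0.1) = 11.4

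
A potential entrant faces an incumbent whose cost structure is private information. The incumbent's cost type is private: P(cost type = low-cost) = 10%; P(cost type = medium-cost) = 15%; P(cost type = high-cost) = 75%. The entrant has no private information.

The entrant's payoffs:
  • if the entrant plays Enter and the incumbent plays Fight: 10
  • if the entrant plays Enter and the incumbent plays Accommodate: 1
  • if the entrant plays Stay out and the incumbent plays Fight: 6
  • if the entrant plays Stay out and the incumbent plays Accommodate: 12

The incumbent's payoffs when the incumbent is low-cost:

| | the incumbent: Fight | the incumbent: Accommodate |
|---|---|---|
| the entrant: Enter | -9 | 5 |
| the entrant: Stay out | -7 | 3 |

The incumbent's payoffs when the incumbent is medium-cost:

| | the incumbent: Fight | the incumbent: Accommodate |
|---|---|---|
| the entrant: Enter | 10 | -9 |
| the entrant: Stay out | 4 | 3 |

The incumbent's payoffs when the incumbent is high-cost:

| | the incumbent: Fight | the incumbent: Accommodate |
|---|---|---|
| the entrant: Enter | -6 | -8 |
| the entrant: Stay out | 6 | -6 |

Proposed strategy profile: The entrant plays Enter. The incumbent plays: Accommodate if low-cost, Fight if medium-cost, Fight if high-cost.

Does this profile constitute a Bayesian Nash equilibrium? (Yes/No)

Yes

A profile is a BNE iff every type of every player is best-responding given beliefs about the other side.
The entrant plays Enter: E[Enter] = 0.1·(1) + 0.15·(10) + 0.75·(10) = 9.1; E[Stay out] = 6.6. Best-responding. ✓
The incumbent (cost type low-cost), facing Enter: Fight gives -9, Accommodate gives 5. Proposed Accommodate is best. ✓
The incumbent (cost type medium-cost), facing Enter: Fight gives 10, Accommodate gives -9. Proposed Fight is best. ✓
The incumbent (cost type high-cost), facing Enter: Fight gives -6, Accommodate gives -8. Proposed Fight is best. ✓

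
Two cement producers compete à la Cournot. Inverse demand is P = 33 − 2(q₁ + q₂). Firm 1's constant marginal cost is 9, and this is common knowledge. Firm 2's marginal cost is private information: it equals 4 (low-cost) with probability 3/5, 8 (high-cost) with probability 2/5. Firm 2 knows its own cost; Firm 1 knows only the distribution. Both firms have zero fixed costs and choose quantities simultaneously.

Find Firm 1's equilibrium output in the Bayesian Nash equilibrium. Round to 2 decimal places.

3.43

Type-c best response for Firm 2: q₂(c) = (33 − c)/4 − q₁/2.
Firm 1 maximizes expected profit; its first-order condition is 33 − 4q₁ − 2E[q₂] − 9 = 0.
Substituting E[q₂] and solving: E[c₂] = 5.6, so q₁ = (33 − 2·9 + 5.6)/6 = 3.43333.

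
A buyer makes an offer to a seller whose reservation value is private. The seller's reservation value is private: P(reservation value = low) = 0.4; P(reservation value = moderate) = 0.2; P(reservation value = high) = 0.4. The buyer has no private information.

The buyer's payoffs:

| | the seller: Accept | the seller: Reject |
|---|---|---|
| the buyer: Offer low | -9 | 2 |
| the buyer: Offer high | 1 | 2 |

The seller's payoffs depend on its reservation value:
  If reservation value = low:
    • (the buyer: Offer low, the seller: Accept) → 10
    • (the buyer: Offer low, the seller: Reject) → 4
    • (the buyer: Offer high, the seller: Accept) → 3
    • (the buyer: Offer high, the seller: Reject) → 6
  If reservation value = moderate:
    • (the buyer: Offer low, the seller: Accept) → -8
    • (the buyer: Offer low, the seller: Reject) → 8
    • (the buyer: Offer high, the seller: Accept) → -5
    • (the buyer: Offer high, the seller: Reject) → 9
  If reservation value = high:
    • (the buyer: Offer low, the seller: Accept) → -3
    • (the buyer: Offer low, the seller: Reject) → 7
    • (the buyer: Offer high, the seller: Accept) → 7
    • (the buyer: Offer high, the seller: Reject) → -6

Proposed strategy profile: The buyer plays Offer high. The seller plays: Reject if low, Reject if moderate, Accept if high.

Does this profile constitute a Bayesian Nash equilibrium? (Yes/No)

Yes

A profile is a BNE iff every type of every player is best-responding given beliefs about the other side.
The buyer plays Offer high: E[Offer high] = 0.4·(2) + 0.2·(2) + 0.4·(1) = 1.6; E[Offer low] = -2.4. Best-responding. ✓
The seller (reservation value low), facing Offer high: Accept gives 3, Reject gives 6. Proposed Reject is best. ✓
The seller (reservation value moderate), facing Offer high: Accept gives -5, Reject gives 9. Proposed Reject is best. ✓
The seller (reservation value high), facing Offer high: Accept gives 7, Reject gives -6. Proposed Accept is best. ✓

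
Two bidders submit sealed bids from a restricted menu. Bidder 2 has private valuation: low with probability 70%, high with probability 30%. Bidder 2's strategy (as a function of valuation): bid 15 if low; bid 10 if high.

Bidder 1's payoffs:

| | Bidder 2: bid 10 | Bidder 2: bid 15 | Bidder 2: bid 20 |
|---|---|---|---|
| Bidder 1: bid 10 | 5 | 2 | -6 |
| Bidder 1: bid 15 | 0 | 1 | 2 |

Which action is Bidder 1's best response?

E[bid 10] = 0.7·(2) + 0.3·(5) = 2.9
E[bid 15] = 0.7·(1) + 0.3·(0) = 0.7
Best response: bid 10 (2.9 is the largest).

bid 10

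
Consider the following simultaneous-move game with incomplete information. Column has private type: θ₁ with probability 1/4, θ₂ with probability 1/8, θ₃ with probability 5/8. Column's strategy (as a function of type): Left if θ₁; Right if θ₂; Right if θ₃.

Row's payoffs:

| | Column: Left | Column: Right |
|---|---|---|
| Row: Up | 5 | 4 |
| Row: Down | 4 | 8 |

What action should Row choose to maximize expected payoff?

E[Up] = 1/4·(5) + 1/8·(4) + 5/8·(4) = 17/4
E[Down] = 1/4·(4) + 1/8·(8) + 5/8·(8) = 7
Best response: Down (7 is the largest).

Down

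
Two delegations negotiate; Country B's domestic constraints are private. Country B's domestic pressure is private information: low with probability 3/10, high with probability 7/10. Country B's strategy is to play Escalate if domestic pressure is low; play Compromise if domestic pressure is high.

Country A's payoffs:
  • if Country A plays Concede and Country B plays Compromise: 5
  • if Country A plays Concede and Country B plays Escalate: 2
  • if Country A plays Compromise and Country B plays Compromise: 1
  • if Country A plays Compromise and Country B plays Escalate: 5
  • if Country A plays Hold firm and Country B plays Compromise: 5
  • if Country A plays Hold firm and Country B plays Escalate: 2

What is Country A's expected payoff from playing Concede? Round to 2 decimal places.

4.10

E[Concede] = 3/10·2 + 7/10·5 = 3/5 + 7/2 = 41/10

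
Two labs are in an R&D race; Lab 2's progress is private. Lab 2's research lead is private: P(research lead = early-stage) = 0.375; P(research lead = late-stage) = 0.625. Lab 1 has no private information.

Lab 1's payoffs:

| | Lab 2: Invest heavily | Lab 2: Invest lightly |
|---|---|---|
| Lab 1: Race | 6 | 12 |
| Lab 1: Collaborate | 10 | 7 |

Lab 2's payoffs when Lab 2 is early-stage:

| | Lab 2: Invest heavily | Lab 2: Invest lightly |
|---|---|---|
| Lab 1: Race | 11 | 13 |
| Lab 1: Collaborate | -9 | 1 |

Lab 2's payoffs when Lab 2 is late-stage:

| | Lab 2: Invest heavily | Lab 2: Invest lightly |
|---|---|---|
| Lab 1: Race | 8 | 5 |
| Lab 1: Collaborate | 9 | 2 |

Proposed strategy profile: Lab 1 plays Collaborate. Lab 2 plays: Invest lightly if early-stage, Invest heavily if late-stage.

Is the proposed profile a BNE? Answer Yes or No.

Lab 1 plays Collaborate: E[Collaborate] = 0.375·(7) + 0.625·(10) = 8.875; E[Race] = 8.25. Best-responding. ✓
Lab 2 (research lead early-stage), facing Collaborate: Invest heavily gives -9, Invest lightly gives 1. Proposed Invest lightly is best. ✓
Lab 2 (research lead late-stage), facing Collaborate: Invest heavily gives 9, Invest lightly gives 2. Proposed Invest heavily is best. ✓

Yes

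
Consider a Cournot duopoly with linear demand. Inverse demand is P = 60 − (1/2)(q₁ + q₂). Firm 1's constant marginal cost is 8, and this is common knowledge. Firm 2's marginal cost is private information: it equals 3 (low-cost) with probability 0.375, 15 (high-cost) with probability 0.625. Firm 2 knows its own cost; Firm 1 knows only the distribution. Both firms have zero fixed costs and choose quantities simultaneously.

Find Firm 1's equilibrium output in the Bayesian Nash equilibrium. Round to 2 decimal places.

Type-c best response for Firm 2: q₂(c) = (60 − c) − q₁/2.
Firm 1 maximizes expected profit; its first-order condition is 60 − q₁ − (1/2)E[q₂] − 8 = 0.
Substituting E[q₂] and solving: E[c₂] = 10.5, so q₁ = (60 − 2·8 + 10.5)/(3/2) = 36.3333.

36.33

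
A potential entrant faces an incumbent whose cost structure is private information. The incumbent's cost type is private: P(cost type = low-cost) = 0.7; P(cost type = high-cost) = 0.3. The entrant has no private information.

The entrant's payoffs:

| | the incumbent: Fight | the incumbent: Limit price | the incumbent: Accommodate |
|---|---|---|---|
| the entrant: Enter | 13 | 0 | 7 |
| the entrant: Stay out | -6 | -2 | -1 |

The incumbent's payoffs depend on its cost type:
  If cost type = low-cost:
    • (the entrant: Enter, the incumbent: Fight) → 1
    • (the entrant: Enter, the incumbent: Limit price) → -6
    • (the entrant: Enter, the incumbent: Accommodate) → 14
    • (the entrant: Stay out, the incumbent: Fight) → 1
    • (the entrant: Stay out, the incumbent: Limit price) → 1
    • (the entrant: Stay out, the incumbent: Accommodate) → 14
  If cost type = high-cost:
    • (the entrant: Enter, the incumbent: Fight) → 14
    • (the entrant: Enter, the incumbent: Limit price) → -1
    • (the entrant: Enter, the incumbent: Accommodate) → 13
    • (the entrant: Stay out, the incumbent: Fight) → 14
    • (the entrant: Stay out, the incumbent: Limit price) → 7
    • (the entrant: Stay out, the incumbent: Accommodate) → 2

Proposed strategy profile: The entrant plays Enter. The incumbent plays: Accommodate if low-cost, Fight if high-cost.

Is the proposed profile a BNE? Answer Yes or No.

Yes

A profile is a BNE iff every type of every player is best-responding given beliefs about the other side.
The entrant plays Enter: E[Enter] = 0.7·(7) + 0.3·(13) = 8.8; E[Stay out] = -2.5. Best-responding. ✓
The incumbent (cost type low-cost), facing Enter: Fight gives 1, Limit price gives -6, Accommodate gives 14. Proposed Accommodate is best. ✓
The incumbent (cost type high-cost), facing Enter: Fight gives 14, Limit price gives -1, Accommodate gives 13. Proposed Fight is best. ✓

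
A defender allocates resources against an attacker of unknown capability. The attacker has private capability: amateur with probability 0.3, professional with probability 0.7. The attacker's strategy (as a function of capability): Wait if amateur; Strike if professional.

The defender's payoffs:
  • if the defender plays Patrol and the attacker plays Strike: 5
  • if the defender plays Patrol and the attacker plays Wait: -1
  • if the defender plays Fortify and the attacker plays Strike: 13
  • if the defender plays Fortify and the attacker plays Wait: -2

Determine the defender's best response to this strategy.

Fortify

E[Patrol] = 0.3·(-1) + 0.7·(5) = 3.2
E[Fortify] = 0.3·(-2) + 0.7·(13) = 8.5
Best response: Fortify (8.5 is the largest).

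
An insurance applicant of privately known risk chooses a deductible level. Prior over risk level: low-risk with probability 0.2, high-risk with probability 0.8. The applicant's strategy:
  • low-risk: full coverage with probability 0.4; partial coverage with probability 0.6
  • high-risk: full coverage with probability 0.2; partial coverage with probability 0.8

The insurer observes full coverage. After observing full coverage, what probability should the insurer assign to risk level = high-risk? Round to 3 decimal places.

0.667

P(full coverage) = 0.2·0.4 + 0.8·0.2 = 0.24
P(high-risk | full coverage) = (0.8·0.2) / 0.24 = 0.16 / 0.24 = 0.666667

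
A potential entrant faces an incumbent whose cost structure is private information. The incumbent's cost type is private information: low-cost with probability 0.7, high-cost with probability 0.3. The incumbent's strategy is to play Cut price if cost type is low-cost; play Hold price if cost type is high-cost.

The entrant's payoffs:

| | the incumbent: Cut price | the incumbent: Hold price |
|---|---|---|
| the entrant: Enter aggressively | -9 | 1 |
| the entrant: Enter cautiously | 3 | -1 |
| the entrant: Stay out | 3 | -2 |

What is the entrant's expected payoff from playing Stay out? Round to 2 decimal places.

1.50

E[Stay out] = 0.7·3 + 0.3·(-2) = 2.1 + (-0.6) = 1.5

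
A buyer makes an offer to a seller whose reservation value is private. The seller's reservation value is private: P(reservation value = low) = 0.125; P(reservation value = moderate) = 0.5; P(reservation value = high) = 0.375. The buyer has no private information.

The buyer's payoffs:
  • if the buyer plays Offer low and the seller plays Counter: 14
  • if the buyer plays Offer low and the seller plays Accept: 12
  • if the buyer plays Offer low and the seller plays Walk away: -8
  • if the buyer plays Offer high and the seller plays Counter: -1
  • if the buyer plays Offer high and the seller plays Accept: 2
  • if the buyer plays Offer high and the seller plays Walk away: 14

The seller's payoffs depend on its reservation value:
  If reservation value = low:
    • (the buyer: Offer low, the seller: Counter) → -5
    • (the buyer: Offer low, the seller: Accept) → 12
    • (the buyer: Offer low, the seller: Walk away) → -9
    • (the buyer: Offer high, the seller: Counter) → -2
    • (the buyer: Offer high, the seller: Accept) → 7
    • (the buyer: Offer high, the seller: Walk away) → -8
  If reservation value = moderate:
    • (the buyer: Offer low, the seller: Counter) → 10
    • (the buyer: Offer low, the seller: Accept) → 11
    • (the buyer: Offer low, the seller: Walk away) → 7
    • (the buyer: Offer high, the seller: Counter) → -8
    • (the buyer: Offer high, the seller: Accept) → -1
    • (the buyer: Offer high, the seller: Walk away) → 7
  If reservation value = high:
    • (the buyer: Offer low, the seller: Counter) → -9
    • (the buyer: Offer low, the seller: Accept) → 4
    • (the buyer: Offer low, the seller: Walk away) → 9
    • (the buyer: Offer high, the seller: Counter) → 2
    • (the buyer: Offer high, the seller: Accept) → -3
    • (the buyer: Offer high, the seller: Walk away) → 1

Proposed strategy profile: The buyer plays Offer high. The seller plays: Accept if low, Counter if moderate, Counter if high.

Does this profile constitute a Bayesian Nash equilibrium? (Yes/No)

The buyer plays Offer high: E[Offer high] = 0.125·(2) + 0.5·(-1) + 0.375·(-1) = -0.625; E[Offer low] = 13.75. Not best-responding. ✗
The seller (reservation value low), facing Offer high: Counter gives -2, Accept gives 7, Walk away gives -8. Proposed Accept is best. ✓
The seller (reservation value moderate), facing Offer high: Counter gives -8, Accept gives -1, Walk away gives 7. Proposed Counter is not best — profitable deviation exists. ✗
The seller (reservation value high), facing Offer high: Counter gives 2, Accept gives -3, Walk away gives 1. Proposed Counter is best. ✓

No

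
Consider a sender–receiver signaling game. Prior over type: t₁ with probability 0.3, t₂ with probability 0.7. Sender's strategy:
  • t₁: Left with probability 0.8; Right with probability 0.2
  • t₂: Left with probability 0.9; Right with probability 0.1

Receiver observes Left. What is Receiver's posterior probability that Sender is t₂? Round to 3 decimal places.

P(Left) = 0.3·0.8 + 0.7·0.9 = 0.87
P(t₂ | Left) = (0.7·0.9) / 0.87 = 0.63 / 0.87 = 0.724138

0.724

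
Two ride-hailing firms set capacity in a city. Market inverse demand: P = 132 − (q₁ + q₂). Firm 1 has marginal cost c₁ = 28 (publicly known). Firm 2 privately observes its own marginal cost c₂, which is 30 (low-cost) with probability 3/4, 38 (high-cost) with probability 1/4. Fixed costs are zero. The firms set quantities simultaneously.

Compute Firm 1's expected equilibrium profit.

1296

Each type of Firm 2 best-responds to q₁; Firm 1 best-responds to the expected q₂ over Firm 2's types.
Firm 2 with cost c maximizes (132 − (q₁+q₂) − c)·q₂, giving q₂(c) = (132 − c − q₁)/2.
E[c₂] = 3/4·30 + 1/4·38 = 32
Firm 1's FOC against E[q₂] yields q₁ = (132 − 2·28 + E[c₂])/3 = (132 − 56 + 32)/3 = 36.
E[P] = 132 − (q₁ + E[q₂]) = 64; Firm 1's expected profit = (E[P] − 28)·q₁ = (64 − 28)·36 = 1296.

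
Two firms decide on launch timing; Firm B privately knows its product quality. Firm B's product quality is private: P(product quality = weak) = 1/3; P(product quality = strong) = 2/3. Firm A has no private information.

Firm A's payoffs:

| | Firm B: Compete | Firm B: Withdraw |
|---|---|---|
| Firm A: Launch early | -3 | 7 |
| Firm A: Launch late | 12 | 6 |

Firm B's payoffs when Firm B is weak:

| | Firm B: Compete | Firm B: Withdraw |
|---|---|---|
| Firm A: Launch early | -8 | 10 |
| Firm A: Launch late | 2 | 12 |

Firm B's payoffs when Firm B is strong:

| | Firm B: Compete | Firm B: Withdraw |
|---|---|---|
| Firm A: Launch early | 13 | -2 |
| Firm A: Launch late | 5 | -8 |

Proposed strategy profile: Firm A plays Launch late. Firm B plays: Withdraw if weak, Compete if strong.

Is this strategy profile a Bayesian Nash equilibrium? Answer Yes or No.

Yes

Firm A plays Launch late: E[Launch late] = 1/3·(6) + 2/3·(12) = 10; E[Launch early] = 1/3. Best-responding. ✓
Firm B (product quality weak), facing Launch late: Compete gives 2, Withdraw gives 12. Proposed Withdraw is best. ✓
Firm B (product quality strong), facing Launch late: Compete gives 5, Withdraw gives -8. Proposed Compete is best. ✓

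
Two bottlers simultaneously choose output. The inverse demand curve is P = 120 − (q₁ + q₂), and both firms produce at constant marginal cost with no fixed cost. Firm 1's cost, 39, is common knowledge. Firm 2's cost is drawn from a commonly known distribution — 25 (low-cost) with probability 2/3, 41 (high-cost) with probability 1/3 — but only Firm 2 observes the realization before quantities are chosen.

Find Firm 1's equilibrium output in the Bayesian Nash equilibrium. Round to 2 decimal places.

Firm 2 with cost c maximizes (120 − (q₁+q₂) − c)·q₂, giving q₂(c) = (120 − c − q₁)/2.
E[c₂] = 2/3·25 + 1/3·41 = 30.3333
Firm 1's FOC against E[q₂] yields q₁ = (120 − 2·39 + E[c₂])/3 = (120 − 78 + 30.3333)/3 = 24.1111.

24.11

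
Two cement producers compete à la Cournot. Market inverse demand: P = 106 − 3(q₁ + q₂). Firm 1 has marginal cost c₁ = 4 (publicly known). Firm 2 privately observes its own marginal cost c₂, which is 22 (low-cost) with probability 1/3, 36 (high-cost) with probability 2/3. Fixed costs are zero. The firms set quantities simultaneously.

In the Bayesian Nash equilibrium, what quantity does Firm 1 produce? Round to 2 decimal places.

Each type of Firm 2 best-responds to q₁; Firm 1 best-responds to the expected q₂ over Firm 2's types.
Firm 2 with cost c maximizes (106 − 3(q₁+q₂) − c)·q₂, giving q₂(c) = (106 − c − 3q₁)/6.
E[c₂] = 1/3·22 + 2/3·36 = 31.3333
Firm 1's FOC against E[q₂] yields q₁ = (106 − 2·4 + E[c₂])/9 = (106 − 8 + 31.3333)/9 = 14.3704.

14.37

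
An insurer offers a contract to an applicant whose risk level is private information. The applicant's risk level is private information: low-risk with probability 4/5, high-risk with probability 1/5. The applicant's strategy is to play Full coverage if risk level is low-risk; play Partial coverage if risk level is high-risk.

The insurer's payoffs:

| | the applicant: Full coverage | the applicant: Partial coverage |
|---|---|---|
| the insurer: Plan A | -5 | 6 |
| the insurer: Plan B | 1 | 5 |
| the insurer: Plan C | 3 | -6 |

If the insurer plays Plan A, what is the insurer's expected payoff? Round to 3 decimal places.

-2.800

E[Plan A] = 4/5·(-5) + 1/5·6 = (-4) + 6/5 = -14/5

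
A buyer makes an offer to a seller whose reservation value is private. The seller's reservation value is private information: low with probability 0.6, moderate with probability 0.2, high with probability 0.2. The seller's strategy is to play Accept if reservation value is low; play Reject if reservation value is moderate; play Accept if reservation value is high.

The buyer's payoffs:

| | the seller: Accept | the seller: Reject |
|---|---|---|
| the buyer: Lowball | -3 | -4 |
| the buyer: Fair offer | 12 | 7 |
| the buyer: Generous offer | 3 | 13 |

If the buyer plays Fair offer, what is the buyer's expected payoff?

E[Fair offer] = 0.6·12 + 0.2·7 + 0.2·12 = 7.2 + 1.4 + 2.4 = 11

11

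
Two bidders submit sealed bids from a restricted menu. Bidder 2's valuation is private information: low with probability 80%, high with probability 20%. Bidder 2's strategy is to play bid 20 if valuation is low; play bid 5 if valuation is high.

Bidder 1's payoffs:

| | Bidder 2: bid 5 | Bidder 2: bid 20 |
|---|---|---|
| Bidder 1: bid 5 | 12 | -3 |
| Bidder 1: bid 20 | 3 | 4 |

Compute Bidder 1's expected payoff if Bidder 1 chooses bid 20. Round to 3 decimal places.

3.800

Take the expectation over Bidder 2's valuation, weighting each type's action by its prior probability.
E[bid 20] = 0.8·4 + 0.2·3 = 3.2 + 0.6 = 3.8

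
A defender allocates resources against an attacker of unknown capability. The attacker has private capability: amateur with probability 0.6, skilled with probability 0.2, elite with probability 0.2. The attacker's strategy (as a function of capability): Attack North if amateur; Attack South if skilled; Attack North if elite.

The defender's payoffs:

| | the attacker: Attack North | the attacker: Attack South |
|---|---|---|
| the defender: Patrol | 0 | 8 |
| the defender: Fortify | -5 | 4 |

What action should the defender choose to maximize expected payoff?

Patrol

E[Patrol] = 0.6·(0) + 0.2·(8) + 0.2·(0) = 1.6
E[Fortify] = 0.6·(-5) + 0.2·(4) + 0.2·(-5) = -3.2
Best response: Patrol (1.6 is the largest).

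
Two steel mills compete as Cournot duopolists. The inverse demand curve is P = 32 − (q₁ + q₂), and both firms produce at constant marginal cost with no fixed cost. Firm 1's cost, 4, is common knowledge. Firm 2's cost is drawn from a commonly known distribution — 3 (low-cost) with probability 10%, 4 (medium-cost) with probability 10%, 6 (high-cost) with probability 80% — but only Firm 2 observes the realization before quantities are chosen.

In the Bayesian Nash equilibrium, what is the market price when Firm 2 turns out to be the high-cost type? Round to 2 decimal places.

Firm 2 with cost c maximizes (32 − (q₁+q₂) − c)·q₂, giving q₂(c) = (32 − c − q₁)/2.
E[c₂] = 0.1·3 + 0.1·4 + 0.8·6 = 5.5
Firm 1's FOC against E[q₂] yields q₁ = (32 − 2·4 + E[c₂])/3 = (32 − 8 + 5.5)/3 = 9.83333.
q₂(high-cost) = 8.08333, so P = 32 − (9.83333 + 8.08333) = 14.0833.

14.08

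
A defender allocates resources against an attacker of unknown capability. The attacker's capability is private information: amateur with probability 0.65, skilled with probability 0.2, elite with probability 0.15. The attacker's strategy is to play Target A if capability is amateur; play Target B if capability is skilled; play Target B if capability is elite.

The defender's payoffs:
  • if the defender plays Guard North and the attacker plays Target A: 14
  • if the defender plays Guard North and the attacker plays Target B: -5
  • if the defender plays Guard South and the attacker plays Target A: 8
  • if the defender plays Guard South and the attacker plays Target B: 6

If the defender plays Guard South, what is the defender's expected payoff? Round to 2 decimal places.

7.30

Take the expectation over the attacker's capability, weighting each type's action by its prior probability.
E[Guard South] = 0.65·8 + 0.2·6 + 0.15·6 = 5.2 + 1.2 + 0.9 = 7.3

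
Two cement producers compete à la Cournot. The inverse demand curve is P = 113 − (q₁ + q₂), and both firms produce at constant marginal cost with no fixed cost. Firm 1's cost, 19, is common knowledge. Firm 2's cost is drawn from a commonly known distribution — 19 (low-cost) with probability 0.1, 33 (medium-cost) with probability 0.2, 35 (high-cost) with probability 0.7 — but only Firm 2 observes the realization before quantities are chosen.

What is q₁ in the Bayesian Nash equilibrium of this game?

Type-c best response for Firm 2: q₂(c) = (113 − c)/2 − q₁/2.
Firm 1 maximizes expected profit; its first-order condition is 113 − 2q₁ − E[q₂] − 19 = 0.
Substituting E[q₂] and solving: E[c₂] = 33, so q₁ = (113 − 2·19 + 33)/3 = 36.

36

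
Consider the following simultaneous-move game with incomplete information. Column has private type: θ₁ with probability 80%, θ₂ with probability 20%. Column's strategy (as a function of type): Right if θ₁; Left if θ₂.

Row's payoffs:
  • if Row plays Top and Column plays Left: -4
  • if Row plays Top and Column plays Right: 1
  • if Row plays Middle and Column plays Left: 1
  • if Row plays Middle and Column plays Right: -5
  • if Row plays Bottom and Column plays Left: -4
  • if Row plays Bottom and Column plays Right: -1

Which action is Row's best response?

Compute Row's expected payoff for each action, taking the expectation over Column's type.
E[Top] = 0.8·(1) + 0.2·(-4) = 0
E[Middle] = 0.8·(-5) + 0.2·(1) = -3.8
E[Bottom] = 0.8·(-1) + 0.2·(-4) = -1.6
Best response: Top (0 is the largest).

Top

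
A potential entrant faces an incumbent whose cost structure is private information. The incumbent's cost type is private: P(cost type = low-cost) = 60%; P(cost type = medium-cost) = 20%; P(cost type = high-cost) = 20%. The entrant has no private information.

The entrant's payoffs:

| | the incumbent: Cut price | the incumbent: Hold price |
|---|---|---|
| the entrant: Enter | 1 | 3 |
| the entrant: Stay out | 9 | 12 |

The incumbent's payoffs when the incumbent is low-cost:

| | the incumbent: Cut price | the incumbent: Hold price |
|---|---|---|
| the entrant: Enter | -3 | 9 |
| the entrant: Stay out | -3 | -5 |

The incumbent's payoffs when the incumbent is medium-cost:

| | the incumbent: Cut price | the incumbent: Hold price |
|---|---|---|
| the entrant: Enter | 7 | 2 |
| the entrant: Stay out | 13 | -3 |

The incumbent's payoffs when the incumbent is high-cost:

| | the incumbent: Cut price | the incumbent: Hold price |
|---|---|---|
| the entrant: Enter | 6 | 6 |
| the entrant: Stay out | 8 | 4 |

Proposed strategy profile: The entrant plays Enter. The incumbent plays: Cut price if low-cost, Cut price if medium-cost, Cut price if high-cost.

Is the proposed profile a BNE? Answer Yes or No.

No

A profile is a BNE iff every type of every player is best-responding given beliefs about the other side.
The entrant plays Enter: E[Enter] = 0.6·(1) + 0.2·(1) + 0.2·(1) = 1; E[Stay out] = 9. Not best-responding. ✗
The incumbent (cost type low-cost), facing Enter: Cut price gives -3, Hold price gives 9. Proposed Cut price is not best — profitable deviation exists. ✗
The incumbent (cost type medium-cost), facing Enter: Cut price gives 7, Hold price gives 2. Proposed Cut price is best. ✓
The incumbent (cost type high-cost), facing Enter: Cut price gives 6, Hold price gives 6. Proposed Cut price is best. ✓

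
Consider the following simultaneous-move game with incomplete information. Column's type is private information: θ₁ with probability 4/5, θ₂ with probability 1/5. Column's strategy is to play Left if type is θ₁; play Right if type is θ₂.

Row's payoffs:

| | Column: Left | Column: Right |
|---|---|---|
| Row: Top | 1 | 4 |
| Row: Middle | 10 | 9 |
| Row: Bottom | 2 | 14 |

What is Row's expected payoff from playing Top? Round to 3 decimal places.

E[Top] = 4/5·1 + 1/5·4 = 4/5 + 4/5 = 8/5

1.600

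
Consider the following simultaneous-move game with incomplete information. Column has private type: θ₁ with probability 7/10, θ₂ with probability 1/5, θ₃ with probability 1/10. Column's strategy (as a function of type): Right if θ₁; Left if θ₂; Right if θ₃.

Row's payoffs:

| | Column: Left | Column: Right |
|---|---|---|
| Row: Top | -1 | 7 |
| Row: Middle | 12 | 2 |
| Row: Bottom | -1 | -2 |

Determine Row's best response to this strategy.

Top

E[Top] = 7/10·(7) + 1/5·(-1) + 1/10·(7) = 27/5
E[Middle] = 7/10·(2) + 1/5·(12) + 1/10·(2) = 4
E[Bottom] = 7/10·(-2) + 1/5·(-1) + 1/10·(-2) = -9/5
Best response: Top (27/5 is the largest).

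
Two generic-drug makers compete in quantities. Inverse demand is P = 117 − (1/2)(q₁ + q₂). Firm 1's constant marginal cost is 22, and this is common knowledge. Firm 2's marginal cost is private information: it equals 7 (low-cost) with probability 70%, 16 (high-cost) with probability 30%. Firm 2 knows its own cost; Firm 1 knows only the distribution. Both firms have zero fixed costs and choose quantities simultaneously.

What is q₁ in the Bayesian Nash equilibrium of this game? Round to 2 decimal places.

Type-c best response for Firm 2: q₂(c) = (117 − c) − q₁/2.
Firm 1 maximizes expected profit; its first-order condition is 117 − q₁ − (1/2)E[q₂] − 22 = 0.
Substituting E[q₂] and solving: E[c₂] = 9.7, so q₁ = (117 − 2·22 + 9.7)/(3/2) = 55.1333.

55.13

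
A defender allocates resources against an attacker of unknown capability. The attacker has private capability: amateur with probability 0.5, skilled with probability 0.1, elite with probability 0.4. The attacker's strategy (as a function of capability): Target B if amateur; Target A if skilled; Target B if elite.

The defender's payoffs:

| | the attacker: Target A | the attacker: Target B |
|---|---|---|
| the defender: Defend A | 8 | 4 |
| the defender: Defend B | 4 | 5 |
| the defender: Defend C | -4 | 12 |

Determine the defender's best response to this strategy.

Defend C

Compute the defender's expected payoff for each action, taking the expectation over the attacker's type.
E[Defend A] = 0.5·(4) + 0.1·(8) + 0.4·(4) = 4.4
E[Defend B] = 0.5·(5) + 0.1·(4) + 0.4·(5) = 4.9
E[Defend C] = 0.5·(12) + 0.1·(-4) + 0.4·(12) = 10.4
Best response: Defend C (10.4 is the largest).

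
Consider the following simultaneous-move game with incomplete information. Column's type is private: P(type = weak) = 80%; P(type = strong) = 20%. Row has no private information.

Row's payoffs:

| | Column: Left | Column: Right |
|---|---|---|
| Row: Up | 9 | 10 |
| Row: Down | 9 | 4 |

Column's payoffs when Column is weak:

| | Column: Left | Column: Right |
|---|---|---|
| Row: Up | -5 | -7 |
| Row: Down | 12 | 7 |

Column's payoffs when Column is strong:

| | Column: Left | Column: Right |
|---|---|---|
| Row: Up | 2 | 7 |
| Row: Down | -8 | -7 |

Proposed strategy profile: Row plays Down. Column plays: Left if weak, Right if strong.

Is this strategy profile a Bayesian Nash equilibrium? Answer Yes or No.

No

A profile is a BNE iff every type of every player is best-responding given beliefs about the other side.
Row plays Down: E[Down] = 0.8·(9) + 0.2·(4) = 8; E[Up] = 9.2. Not best-responding. ✗
Column (type weak), facing Down: Left gives 12, Right gives 7. Proposed Left is best. ✓
Column (type strong), facing Down: Left gives -8, Right gives -7. Proposed Right is best. ✓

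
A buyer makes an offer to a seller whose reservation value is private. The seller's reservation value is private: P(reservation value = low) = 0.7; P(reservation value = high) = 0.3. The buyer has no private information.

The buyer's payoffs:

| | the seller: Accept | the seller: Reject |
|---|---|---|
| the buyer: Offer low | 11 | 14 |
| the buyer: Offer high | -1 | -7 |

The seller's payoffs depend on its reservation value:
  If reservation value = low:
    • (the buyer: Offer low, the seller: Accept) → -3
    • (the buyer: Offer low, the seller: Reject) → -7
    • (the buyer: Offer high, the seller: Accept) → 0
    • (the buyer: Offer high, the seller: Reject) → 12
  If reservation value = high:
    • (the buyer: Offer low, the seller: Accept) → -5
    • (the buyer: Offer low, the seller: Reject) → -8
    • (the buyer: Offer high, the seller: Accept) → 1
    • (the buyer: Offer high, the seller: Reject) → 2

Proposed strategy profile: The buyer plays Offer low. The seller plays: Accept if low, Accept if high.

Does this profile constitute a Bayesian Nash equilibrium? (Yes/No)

The buyer plays Offer low: E[Offer low] = 0.7·(11) + 0.3·(11) = 11; E[Offer high] = -1. Best-responding. ✓
The seller (reservation value low), facing Offer low: Accept gives -3, Reject gives -7. Proposed Accept is best. ✓
The seller (reservation value high), facing Offer low: Accept gives -5, Reject gives -8. Proposed Accept is best. ✓

Yes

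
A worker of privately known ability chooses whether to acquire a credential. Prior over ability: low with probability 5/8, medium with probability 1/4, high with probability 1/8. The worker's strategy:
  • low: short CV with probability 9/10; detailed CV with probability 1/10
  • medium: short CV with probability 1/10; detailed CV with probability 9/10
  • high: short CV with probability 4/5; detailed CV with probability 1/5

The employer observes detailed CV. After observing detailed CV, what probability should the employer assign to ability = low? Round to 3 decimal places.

P(detailed CV) = (5/8)·(1/10) + (1/4)·(9/10) + (1/8)·(1/5) = 5/16
P(low | detailed CV) = ((5/8)·(1/10)) / (5/16) = (1/16) / (5/16) = 1/5

0.200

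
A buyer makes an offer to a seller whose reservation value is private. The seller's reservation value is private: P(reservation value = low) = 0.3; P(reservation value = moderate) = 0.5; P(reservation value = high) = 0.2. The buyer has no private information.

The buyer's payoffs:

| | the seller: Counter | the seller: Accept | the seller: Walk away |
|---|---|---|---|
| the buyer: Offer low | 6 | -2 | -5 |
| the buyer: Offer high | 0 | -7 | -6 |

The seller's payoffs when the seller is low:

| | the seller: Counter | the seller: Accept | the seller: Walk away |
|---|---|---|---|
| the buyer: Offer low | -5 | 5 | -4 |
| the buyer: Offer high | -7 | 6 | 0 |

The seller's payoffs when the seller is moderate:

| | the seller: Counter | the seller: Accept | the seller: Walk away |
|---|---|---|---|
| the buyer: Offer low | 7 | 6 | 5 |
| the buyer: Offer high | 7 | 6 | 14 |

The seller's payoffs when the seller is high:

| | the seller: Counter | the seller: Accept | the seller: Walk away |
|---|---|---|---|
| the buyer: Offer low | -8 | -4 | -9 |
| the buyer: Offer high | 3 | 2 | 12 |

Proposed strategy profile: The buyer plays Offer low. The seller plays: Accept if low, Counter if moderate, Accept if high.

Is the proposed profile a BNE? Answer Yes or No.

Yes

A profile is a BNE iff every type of every player is best-responding given beliefs about the other side.
The buyer plays Offer low: E[Offer low] = 0.3·(-2) + 0.5·(6) + 0.2·(-2) = 2; E[Offer high] = -3.5. Best-responding. ✓
The seller (reservation value low), facing Offer low: Counter gives -5, Accept gives 5, Walk away gives -4. Proposed Accept is best. ✓
The seller (reservation value moderate), facing Offer low: Counter gives 7, Accept gives 6, Walk away gives 5. Proposed Counter is best. ✓
The seller (reservation value high), facing Offer low: Counter gives -8, Accept gives -4, Walk away gives -9. Proposed Accept is best. ✓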